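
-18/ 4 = -9/ 2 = -4.50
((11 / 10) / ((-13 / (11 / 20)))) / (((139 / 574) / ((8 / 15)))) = -69454 / 677625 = -0.10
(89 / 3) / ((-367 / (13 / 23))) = -1157 / 25323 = -0.05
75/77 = 0.97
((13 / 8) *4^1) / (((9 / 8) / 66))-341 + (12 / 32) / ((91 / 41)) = 88457 / 2184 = 40.50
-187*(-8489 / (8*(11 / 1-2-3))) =1587443 / 48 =33071.73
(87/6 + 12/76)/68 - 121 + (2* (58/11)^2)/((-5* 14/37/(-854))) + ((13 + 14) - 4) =39085419689/1563320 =25001.55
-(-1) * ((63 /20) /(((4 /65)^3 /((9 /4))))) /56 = 4448925 /8192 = 543.08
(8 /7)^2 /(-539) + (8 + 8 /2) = 316868 /26411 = 12.00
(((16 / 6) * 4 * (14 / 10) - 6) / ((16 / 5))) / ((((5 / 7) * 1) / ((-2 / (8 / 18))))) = -1407 / 80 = -17.59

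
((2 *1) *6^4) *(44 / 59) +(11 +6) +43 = 117588 / 59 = 1993.02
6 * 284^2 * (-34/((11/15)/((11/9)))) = -27423040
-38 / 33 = -1.15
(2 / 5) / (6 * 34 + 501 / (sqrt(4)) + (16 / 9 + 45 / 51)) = 612 / 699455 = 0.00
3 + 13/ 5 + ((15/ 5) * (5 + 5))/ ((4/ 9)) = 73.10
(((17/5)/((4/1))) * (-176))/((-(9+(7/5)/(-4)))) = 17.29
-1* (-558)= 558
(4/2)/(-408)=-1/204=-0.00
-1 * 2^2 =-4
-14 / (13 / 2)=-2.15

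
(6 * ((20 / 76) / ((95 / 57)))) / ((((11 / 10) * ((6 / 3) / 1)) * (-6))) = -15 / 209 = -0.07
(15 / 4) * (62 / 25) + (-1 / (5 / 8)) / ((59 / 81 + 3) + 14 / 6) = 44367 / 4910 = 9.04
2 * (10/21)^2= 200/441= 0.45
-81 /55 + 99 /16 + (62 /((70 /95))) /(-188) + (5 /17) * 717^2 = 744216238897 /4921840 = 151206.91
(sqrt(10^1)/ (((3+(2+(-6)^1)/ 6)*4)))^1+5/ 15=1/ 3+3*sqrt(10)/ 28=0.67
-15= -15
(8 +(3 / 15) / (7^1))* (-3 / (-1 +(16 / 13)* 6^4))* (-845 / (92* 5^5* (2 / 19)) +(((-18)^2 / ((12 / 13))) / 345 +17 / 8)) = -0.05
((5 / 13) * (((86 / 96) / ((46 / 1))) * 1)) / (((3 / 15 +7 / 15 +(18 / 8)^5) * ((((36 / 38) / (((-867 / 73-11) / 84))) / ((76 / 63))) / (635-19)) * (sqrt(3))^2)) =-0.01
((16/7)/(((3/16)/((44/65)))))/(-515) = -0.02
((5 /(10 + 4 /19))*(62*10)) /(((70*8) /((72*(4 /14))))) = 53010 /4753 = 11.15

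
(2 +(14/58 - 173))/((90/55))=-104.35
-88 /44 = -2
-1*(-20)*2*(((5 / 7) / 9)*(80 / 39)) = 16000 / 2457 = 6.51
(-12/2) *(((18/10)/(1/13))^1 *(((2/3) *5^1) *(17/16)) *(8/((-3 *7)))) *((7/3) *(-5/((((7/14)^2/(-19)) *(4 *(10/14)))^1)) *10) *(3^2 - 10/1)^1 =-587860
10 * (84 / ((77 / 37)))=4440 / 11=403.64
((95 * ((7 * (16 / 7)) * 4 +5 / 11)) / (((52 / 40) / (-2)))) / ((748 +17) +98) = -1347100 / 123409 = -10.92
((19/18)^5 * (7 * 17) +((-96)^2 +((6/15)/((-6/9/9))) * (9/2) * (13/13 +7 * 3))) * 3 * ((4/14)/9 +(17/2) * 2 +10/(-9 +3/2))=11796475107587/28343520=416196.55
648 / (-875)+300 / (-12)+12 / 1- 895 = -795148 / 875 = -908.74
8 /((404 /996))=1992 /101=19.72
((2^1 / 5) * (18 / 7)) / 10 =18 / 175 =0.10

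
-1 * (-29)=29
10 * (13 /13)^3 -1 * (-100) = 110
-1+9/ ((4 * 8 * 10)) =-311/ 320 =-0.97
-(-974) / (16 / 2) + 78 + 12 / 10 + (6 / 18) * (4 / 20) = 12061 / 60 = 201.02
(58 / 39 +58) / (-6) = -1160 / 117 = -9.91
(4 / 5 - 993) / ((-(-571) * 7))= -4961 / 19985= -0.25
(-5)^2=25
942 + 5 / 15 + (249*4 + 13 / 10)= 58189 / 30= 1939.63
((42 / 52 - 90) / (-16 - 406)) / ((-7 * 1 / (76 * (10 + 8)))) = -793098 / 19201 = -41.31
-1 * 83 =-83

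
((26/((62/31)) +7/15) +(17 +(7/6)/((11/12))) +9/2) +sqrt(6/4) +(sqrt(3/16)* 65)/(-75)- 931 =-295271/330- 13* sqrt(3)/60 +sqrt(6)/2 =-893.91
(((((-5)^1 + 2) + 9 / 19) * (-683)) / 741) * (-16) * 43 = -7518464 / 4693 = -1602.06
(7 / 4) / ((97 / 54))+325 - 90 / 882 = 3097741 / 9506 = 325.87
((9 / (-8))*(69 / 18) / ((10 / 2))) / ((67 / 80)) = -69 / 67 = -1.03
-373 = -373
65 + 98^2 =9669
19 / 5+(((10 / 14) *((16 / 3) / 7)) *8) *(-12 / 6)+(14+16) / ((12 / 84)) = 150743 / 735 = 205.09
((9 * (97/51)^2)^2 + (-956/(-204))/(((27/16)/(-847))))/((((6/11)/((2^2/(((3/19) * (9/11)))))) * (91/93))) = -1246064559474614/16622098857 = -74964.33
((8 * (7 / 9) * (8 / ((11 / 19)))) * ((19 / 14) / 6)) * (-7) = -40432 / 297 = -136.13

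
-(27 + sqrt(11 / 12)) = -27 - sqrt(33) / 6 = -27.96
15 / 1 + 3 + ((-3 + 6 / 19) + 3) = 348 / 19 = 18.32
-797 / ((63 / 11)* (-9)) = 8767 / 567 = 15.46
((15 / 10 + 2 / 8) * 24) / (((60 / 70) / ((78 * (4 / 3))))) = 5096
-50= -50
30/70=0.43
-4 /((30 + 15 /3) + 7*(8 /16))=-8 /77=-0.10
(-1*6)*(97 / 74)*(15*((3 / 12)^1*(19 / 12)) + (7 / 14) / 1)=-29973 / 592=-50.63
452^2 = 204304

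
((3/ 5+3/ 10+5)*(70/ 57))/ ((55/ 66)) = 826/ 95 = 8.69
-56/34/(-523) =28/8891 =0.00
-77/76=-1.01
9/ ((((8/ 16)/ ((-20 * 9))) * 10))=-324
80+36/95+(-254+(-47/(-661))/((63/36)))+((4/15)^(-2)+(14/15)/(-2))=-159.98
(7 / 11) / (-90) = -7 / 990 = -0.01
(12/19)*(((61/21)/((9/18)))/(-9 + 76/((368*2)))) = -89792/217721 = -0.41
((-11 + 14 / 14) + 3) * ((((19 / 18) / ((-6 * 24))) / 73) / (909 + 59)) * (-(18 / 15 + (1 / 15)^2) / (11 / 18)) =-36043 / 25184649600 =-0.00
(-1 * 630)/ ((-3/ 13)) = 2730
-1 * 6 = -6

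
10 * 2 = 20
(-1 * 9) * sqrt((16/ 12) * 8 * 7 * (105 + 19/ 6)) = -12 * sqrt(4543) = -808.82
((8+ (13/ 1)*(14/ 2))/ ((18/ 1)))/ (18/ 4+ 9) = 11/ 27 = 0.41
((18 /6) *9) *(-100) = -2700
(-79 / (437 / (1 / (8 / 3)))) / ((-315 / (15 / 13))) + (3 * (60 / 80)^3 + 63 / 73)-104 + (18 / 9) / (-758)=-7173435087379 / 70414949696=-101.87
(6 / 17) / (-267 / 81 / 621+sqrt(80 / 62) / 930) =-1333680210990 / 18995778121 - 17430201918*sqrt(310) / 18995778121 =-86.37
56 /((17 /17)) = 56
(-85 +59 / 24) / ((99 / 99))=-1981 / 24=-82.54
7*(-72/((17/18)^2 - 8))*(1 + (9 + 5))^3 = 78732000/329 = 239306.99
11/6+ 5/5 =17/6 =2.83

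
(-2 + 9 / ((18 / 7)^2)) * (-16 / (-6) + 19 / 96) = -6325 / 3456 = -1.83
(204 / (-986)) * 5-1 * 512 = -14878 / 29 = -513.03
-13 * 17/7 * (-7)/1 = 221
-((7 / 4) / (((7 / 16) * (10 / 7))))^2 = -196 / 25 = -7.84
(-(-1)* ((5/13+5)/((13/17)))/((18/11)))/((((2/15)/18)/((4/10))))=39270/169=232.37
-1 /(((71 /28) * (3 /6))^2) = -3136 /5041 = -0.62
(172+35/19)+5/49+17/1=177769/931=190.94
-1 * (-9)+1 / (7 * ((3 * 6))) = 1135 / 126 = 9.01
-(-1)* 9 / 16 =9 / 16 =0.56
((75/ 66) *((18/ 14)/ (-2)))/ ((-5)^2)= -9/ 308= -0.03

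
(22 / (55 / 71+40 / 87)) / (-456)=-22649 / 579500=-0.04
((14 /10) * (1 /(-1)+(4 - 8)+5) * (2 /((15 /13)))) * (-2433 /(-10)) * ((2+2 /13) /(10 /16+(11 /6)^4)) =0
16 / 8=2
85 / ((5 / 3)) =51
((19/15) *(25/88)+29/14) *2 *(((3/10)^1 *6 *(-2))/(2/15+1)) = -40437/2618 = -15.45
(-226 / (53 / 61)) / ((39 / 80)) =-1102880 / 2067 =-533.57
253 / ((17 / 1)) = 253 / 17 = 14.88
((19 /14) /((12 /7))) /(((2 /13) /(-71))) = -17537 /48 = -365.35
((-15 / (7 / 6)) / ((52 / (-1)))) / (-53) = -45 / 9646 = -0.00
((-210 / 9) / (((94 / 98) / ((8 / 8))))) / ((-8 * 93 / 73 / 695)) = 87010525 / 52452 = 1658.86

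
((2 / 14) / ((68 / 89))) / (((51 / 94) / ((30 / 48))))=20915 / 97104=0.22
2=2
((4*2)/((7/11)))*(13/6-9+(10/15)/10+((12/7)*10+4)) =132836/735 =180.73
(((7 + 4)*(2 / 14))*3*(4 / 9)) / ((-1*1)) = -44 / 21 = -2.10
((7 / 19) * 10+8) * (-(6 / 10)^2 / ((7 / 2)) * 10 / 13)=-7992 / 8645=-0.92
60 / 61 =0.98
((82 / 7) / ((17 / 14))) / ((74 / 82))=6724 / 629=10.69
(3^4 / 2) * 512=20736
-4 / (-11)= 4 / 11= 0.36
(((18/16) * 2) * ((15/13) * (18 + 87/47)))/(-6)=-41985/4888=-8.59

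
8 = 8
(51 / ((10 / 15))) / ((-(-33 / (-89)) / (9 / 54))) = -34.39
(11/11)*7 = 7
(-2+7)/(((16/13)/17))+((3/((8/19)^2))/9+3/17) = 232133/3264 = 71.12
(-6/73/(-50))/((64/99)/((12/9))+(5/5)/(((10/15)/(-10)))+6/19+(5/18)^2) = -203148/1745245675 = -0.00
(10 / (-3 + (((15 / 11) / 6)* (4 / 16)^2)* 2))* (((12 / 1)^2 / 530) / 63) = -2816 / 194033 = -0.01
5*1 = 5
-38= -38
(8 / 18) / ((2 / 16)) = 32 / 9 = 3.56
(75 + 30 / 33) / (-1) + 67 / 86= -71073 / 946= -75.13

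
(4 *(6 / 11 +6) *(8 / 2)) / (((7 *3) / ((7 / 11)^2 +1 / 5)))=140544 / 46585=3.02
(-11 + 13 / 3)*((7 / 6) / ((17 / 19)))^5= -208078979465 / 8280606024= -25.13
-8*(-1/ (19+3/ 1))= 4/ 11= 0.36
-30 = -30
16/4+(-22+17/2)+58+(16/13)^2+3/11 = 186969/3718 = 50.29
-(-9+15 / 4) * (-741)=-15561 / 4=-3890.25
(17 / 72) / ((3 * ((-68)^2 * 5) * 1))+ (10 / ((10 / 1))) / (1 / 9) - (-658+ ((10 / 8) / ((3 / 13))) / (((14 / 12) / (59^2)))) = -31862237753 / 2056320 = -15494.79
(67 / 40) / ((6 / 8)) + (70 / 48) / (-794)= 212617 / 95280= 2.23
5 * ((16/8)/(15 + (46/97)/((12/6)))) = 485/739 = 0.66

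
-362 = -362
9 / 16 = 0.56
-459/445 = -1.03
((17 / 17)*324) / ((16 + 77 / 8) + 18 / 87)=75168 / 5993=12.54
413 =413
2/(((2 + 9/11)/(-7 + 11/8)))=-495/124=-3.99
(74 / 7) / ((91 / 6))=444 / 637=0.70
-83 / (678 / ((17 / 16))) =-1411 / 10848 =-0.13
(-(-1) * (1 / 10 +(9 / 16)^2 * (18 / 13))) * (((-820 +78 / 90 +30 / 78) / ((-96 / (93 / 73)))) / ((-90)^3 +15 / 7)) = -19388405113 / 2417492196288000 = -0.00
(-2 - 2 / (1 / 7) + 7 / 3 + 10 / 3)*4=-124 / 3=-41.33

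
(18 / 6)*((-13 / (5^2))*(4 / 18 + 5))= -611 / 75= -8.15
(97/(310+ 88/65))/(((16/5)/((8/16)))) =31525/647616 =0.05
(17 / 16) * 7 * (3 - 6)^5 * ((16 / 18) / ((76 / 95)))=-16065 / 8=-2008.12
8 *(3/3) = 8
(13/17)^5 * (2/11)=742586/15618427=0.05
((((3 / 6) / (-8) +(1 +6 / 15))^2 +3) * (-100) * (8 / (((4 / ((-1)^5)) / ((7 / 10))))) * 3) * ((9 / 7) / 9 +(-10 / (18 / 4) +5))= 704927 / 120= 5874.39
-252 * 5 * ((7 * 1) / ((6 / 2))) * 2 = -5880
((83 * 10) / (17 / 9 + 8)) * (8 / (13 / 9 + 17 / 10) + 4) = 13834440 / 25187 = 549.27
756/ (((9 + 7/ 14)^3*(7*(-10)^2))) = 216/ 171475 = 0.00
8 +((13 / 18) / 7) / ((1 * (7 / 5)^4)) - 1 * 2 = 1823281 / 302526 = 6.03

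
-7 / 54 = -0.13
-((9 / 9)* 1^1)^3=-1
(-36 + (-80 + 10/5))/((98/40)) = -2280/49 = -46.53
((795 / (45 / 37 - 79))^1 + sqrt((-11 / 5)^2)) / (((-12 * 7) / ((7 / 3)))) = 0.22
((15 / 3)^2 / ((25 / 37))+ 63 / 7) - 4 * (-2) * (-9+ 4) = 6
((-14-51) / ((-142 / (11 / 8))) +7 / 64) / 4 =3357 / 18176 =0.18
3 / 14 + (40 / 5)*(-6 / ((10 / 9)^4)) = -273687 / 8750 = -31.28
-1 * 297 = -297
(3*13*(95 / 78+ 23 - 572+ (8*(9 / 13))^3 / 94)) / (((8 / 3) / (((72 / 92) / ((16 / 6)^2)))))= -82197378531 / 93536768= -878.77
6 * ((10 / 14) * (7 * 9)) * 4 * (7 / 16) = 945 / 2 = 472.50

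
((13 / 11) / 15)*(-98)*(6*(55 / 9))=-283.11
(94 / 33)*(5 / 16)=235 / 264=0.89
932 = 932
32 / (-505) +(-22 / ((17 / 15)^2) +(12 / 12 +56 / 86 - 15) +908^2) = 5173843475296 / 6275635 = 824433.46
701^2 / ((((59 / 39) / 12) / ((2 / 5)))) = 459951336 / 295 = 1559157.07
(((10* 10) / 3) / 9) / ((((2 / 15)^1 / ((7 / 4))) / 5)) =4375 / 18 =243.06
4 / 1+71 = 75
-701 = -701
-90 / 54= -5 / 3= -1.67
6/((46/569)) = 1707/23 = 74.22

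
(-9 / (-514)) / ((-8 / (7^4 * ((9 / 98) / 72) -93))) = 12951 / 65792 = 0.20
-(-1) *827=827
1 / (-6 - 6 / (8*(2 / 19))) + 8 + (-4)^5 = -106688 / 105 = -1016.08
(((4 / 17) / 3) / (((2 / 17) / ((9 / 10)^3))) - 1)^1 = -257 / 500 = -0.51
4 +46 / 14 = 51 / 7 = 7.29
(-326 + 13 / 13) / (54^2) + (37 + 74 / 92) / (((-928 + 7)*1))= -3139979 / 20589876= -0.15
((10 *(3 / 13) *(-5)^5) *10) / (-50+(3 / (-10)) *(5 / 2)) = 3750000 / 2639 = 1420.99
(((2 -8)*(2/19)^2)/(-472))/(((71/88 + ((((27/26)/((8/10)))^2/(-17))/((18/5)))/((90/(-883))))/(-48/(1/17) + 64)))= -18251870208/185575652419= -0.10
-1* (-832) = 832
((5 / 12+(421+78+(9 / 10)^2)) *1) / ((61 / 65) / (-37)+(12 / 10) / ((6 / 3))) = 18045677 / 20730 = 870.51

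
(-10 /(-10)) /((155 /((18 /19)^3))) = 5832 /1063145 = 0.01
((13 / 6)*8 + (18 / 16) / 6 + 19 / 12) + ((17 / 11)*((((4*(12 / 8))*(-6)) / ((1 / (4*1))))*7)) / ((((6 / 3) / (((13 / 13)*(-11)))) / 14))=5758613 / 48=119971.10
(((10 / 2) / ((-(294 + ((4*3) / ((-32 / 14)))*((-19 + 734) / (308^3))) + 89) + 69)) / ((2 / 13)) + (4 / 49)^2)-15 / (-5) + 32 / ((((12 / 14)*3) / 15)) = 281664480229733 / 1486871128407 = 189.43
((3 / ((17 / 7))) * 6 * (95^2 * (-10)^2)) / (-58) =-56857500 / 493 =-115329.61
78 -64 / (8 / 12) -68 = -86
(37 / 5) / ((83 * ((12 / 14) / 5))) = 259 / 498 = 0.52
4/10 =2/5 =0.40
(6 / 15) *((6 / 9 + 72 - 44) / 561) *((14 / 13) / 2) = 1204 / 109395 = 0.01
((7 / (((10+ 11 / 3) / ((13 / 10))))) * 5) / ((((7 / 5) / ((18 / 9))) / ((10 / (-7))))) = -1950 / 287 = -6.79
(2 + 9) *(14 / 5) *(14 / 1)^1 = 431.20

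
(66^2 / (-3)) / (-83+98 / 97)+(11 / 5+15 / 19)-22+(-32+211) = 4068419 / 22895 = 177.70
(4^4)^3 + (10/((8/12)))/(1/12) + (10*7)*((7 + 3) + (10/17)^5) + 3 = 23822508311843/1419857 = 16778103.93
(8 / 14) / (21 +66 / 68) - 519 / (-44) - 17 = -1191457 / 230076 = -5.18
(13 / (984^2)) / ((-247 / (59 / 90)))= -59 / 1655717760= -0.00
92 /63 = 1.46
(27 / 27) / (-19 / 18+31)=0.03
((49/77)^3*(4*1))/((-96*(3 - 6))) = 343/95832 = 0.00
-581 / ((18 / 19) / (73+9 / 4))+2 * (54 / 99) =-36549265 / 792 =-46148.06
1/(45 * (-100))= -1/4500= -0.00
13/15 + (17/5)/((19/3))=80/57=1.40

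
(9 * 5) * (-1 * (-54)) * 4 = 9720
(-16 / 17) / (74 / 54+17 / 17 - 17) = 432 / 6715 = 0.06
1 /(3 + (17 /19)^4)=130321 /474484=0.27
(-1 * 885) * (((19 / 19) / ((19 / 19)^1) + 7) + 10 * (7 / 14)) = -11505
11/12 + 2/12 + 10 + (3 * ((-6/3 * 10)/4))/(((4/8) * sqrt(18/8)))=-107/12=-8.92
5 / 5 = 1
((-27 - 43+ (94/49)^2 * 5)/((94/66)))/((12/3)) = -2044185/225694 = -9.06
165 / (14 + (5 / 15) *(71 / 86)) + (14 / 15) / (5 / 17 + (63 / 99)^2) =512148967 / 39721155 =12.89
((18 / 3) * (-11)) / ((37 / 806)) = -53196 / 37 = -1437.73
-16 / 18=-8 / 9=-0.89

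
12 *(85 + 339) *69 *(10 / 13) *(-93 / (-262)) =163248480 / 1703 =95859.35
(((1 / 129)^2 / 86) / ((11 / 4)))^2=4 / 61955679243249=0.00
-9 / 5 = -1.80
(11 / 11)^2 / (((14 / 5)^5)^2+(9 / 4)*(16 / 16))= 39062500 / 1157106510529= 0.00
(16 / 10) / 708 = 2 / 885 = 0.00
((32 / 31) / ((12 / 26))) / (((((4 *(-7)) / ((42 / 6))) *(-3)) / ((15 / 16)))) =65 / 372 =0.17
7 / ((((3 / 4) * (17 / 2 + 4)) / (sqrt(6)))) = 56 * sqrt(6) / 75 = 1.83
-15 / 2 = -7.50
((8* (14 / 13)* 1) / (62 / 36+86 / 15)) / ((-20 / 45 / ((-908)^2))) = -18698843520 / 8723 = -2143625.30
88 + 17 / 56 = 4945 / 56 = 88.30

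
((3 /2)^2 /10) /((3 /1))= 0.08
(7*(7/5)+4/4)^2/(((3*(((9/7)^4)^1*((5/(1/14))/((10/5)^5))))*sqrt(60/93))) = 10976*sqrt(155)/16875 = 8.10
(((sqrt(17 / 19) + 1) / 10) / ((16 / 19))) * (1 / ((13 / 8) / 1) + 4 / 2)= 17 * sqrt(323) / 1040 + 323 / 1040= 0.60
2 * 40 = 80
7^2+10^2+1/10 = 1491/10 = 149.10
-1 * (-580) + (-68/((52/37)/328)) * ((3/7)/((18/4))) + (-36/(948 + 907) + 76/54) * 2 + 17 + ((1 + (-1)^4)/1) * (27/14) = -591079682/651105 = -907.81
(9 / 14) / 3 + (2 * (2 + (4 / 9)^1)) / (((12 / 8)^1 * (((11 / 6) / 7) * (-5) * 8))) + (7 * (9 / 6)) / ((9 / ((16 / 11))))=11089 / 6930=1.60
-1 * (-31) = 31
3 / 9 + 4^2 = 49 / 3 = 16.33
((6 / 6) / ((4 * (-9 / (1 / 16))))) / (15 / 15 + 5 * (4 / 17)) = -17 / 21312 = -0.00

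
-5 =-5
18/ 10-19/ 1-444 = -2306/ 5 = -461.20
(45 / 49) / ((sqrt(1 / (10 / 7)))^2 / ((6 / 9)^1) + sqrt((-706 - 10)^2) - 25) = 900 / 678209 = 0.00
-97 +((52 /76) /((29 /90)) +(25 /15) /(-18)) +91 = -118099 /29754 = -3.97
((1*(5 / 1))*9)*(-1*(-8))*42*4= 60480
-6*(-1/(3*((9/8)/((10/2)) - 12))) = -80/471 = -0.17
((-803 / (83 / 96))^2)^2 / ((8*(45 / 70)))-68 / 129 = 885793242464590584700 / 6122123409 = 144687256902.14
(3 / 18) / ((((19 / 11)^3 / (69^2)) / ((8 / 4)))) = 2112297 / 6859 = 307.96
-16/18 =-8/9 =-0.89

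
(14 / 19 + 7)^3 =3176523 / 6859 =463.12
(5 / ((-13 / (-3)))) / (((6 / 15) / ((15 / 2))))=1125 / 52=21.63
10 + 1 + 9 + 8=28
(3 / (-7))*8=-24 / 7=-3.43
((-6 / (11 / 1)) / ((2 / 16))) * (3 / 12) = -12 / 11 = -1.09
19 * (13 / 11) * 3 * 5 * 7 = 25935 / 11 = 2357.73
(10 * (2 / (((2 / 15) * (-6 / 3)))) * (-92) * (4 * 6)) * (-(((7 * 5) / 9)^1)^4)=-27611500000 / 729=-37875857.34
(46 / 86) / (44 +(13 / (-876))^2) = 767376 / 63125333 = 0.01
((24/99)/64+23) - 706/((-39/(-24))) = -1412123/3432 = -411.46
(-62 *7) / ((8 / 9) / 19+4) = -37107 / 346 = -107.25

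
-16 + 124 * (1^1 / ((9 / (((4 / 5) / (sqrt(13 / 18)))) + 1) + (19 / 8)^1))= -12080 / 569 + 4960 * sqrt(26) / 1707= -6.41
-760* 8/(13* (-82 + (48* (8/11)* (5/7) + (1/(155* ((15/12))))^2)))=140594300000/17154442617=8.20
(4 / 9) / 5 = 4 / 45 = 0.09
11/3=3.67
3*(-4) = -12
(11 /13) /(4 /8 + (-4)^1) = -22 /91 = -0.24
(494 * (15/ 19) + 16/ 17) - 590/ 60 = 38873/ 102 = 381.11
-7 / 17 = -0.41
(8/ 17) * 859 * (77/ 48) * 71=4696153/ 102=46040.72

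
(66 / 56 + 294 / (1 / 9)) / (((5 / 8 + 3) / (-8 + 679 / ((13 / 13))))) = 99470382 / 203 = 490001.88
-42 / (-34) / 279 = 7 / 1581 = 0.00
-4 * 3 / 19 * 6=-72 / 19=-3.79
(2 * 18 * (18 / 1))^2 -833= 419071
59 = 59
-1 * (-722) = 722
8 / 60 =2 / 15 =0.13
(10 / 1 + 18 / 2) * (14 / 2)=133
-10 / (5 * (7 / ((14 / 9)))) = -4 / 9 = -0.44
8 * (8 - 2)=48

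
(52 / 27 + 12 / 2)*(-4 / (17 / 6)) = -11.19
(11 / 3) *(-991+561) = -4730 / 3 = -1576.67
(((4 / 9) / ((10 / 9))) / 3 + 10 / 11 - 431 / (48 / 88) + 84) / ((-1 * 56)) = 232691 / 18480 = 12.59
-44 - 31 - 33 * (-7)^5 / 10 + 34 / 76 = 5261912 / 95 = 55388.55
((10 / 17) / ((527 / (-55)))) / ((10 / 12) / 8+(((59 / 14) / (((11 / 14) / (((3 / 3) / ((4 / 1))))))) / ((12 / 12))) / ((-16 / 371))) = 0.00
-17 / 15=-1.13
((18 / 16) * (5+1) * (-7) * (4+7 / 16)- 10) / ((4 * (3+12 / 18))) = -42177 / 2816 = -14.98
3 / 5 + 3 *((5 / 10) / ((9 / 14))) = 44 / 15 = 2.93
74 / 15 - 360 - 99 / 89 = -475499 / 1335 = -356.18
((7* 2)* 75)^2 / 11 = 1102500 / 11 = 100227.27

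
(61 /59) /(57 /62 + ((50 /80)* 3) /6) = 30256 /36049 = 0.84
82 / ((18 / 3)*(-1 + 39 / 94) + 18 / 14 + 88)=13489 / 14110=0.96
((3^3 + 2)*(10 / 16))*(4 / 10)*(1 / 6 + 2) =377 / 24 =15.71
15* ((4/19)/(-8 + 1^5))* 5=-300/133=-2.26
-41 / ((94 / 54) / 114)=-126198 / 47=-2685.06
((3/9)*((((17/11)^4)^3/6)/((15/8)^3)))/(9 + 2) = 149151292730818816/1048627381371904125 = 0.14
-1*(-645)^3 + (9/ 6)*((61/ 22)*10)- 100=5903393465/ 22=268336066.59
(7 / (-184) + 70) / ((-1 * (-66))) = 4291 / 4048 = 1.06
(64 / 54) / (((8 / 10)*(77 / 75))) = 1000 / 693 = 1.44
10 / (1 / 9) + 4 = 94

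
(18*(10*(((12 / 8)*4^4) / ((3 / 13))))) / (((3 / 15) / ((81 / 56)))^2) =767637000 / 49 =15666061.22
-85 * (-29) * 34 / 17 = 4930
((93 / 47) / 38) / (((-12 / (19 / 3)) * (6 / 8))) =-31 / 846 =-0.04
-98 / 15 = -6.53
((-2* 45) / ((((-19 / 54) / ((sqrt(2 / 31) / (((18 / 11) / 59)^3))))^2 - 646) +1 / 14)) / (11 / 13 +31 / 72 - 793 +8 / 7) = -123379387618759713945504 / 700052575290242662067822845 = -0.00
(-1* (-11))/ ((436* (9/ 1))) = 11/ 3924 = 0.00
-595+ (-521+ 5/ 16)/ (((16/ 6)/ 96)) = -19339.75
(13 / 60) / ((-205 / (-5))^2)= 0.00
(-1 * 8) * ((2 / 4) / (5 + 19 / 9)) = -9 / 16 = -0.56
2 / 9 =0.22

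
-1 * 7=-7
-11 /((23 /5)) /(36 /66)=-605 /138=-4.38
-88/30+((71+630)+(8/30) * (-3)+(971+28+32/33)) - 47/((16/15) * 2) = 2948361/1760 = 1675.21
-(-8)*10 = 80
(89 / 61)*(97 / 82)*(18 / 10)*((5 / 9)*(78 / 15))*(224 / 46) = 12569648 / 287615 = 43.70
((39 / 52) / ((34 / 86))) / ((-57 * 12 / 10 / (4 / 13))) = -215 / 25194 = -0.01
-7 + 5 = -2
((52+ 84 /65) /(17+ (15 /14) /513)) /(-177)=-2764272 /156096005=-0.02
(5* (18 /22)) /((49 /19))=855 /539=1.59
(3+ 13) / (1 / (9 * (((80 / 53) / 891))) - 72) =-1280 / 513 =-2.50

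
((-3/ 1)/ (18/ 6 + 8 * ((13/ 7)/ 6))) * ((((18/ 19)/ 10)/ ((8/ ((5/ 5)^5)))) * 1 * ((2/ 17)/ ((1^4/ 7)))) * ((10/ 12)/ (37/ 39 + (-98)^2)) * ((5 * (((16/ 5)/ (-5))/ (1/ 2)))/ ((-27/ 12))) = -91728/ 69571284925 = -0.00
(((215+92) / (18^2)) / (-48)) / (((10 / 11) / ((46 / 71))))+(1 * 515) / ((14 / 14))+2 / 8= 515.24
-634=-634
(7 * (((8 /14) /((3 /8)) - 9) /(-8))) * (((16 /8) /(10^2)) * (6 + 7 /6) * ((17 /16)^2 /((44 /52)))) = 25363507 /20275200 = 1.25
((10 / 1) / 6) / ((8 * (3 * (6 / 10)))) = 25 / 216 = 0.12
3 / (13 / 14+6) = 42 / 97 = 0.43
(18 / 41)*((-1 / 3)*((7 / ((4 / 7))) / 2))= -147 / 164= -0.90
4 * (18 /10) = 36 /5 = 7.20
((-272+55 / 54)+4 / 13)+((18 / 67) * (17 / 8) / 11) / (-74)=-20725911691 / 76571352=-270.67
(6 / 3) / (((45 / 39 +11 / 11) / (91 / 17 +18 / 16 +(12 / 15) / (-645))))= 36928853 / 6140400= 6.01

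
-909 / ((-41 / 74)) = 67266 / 41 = 1640.63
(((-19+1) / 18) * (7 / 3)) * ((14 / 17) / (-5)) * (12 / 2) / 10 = 98 / 425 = 0.23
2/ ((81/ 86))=172/ 81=2.12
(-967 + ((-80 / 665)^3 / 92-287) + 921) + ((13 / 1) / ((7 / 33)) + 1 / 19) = -14699789981 / 54110651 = -271.66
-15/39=-5/13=-0.38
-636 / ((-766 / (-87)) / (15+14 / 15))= -2204058 / 1915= -1150.94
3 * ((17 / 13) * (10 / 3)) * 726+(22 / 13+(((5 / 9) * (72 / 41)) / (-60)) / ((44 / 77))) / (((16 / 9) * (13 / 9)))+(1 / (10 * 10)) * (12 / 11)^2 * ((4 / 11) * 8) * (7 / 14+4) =70051519285377 / 7377999200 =9494.65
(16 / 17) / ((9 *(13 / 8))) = 128 / 1989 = 0.06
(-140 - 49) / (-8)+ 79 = 821 / 8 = 102.62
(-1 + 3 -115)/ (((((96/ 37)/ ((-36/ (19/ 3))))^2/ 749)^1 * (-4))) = 9385312293/ 92416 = 101555.06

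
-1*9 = -9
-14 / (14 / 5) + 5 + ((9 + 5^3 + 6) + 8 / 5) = 708 / 5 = 141.60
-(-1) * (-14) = -14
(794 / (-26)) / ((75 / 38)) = -15086 / 975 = -15.47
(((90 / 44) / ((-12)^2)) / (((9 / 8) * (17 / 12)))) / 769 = 5 / 431409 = 0.00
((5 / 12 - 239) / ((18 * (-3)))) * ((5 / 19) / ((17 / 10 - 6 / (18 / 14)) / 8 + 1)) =143150 / 77463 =1.85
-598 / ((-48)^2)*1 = -299 / 1152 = -0.26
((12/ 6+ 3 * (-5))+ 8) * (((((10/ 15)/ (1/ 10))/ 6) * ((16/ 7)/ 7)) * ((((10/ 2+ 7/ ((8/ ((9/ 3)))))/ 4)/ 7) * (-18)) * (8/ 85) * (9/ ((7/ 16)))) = 702720/ 40817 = 17.22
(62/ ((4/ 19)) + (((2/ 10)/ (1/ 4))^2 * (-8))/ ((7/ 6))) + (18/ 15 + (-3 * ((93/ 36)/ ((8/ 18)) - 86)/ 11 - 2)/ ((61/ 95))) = 605453537/ 1878800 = 322.26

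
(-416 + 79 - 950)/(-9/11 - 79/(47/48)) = 221793/14045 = 15.79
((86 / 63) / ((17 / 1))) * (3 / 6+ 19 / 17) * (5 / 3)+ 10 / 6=102860 / 54621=1.88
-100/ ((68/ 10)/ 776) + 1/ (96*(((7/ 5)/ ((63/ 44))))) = -273151745/ 23936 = -11411.75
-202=-202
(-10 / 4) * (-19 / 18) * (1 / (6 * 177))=95 / 38232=0.00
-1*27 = -27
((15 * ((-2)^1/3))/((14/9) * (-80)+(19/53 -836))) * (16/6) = 0.03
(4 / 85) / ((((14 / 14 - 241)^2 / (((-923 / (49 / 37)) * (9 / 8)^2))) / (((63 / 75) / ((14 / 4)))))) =-922077 / 5331200000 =-0.00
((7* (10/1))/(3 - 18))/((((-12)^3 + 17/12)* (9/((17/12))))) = 238/559413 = 0.00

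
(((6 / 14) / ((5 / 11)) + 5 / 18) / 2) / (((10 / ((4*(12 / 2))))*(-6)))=-769 / 3150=-0.24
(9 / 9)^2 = 1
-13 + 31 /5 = -34 /5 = -6.80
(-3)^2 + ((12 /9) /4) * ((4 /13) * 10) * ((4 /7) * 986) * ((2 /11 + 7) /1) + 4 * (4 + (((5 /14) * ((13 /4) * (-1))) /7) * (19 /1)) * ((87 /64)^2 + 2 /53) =38018689678637 /9126813696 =4165.60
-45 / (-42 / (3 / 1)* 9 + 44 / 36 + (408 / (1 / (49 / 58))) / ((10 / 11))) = -58725 / 331967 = -0.18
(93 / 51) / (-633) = -31 / 10761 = -0.00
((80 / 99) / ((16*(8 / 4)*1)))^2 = 0.00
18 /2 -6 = 3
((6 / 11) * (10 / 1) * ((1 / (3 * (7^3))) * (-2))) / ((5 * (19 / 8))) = -64 / 71687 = -0.00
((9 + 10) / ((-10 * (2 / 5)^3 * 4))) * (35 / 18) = -16625 / 1152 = -14.43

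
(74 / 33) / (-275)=-74 / 9075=-0.01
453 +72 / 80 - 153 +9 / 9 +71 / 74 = 302.86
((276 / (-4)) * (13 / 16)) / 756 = -299 / 4032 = -0.07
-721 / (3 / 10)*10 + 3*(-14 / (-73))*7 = -5262418 / 219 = -24029.31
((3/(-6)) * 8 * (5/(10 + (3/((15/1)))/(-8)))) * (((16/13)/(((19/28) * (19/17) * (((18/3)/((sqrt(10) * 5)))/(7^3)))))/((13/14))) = -10449152000 * sqrt(10)/10432539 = -3167.31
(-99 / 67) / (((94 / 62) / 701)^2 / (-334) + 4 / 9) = -12775882510494 / 3842801801255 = -3.32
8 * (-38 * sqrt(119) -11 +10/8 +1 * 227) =1738 -304 * sqrt(119) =-1578.25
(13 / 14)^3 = 2197 / 2744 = 0.80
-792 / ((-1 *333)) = 88 / 37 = 2.38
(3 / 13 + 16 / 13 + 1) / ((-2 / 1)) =-16 / 13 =-1.23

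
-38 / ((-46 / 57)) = 1083 / 23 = 47.09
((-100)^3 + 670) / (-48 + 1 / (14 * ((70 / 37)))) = 20835.76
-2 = -2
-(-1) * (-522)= -522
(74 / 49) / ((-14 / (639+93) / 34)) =-920856 / 343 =-2684.71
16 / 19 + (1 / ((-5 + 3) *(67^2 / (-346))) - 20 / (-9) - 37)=-26020084 / 767619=-33.90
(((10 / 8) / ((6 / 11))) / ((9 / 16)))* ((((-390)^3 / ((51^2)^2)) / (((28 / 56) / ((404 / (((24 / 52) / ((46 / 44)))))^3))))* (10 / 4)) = -3025364785970300150000 / 22101911667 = -136882493765.80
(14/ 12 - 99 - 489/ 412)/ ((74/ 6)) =-122389/ 15244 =-8.03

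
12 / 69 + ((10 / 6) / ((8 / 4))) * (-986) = -56683 / 69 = -821.49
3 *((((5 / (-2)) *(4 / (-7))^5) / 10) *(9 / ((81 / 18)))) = 0.09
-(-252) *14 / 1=3528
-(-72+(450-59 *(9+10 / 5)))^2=-73441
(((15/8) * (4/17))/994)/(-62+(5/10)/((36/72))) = -15/2061556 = -0.00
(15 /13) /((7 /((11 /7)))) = 165 /637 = 0.26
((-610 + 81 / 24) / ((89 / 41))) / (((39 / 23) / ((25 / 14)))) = -114409475 / 388752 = -294.30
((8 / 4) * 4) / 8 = 1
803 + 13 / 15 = 12058 / 15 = 803.87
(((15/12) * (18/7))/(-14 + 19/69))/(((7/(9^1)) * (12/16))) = -18630/46403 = -0.40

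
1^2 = 1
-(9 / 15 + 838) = -4193 / 5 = -838.60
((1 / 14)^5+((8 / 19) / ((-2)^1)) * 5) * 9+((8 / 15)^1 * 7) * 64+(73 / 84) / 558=9812926506191 / 42765075360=229.46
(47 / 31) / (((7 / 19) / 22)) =19646 / 217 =90.53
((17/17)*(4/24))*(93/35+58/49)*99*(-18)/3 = -93159/245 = -380.24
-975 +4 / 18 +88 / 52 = -973.09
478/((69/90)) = 14340/23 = 623.48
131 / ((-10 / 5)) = -131 / 2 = -65.50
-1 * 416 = -416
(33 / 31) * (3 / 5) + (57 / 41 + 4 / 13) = 193042 / 82615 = 2.34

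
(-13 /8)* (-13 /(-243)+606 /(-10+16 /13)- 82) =4533139 /18468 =245.46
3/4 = 0.75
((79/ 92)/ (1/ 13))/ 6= 1027/ 552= 1.86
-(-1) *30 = 30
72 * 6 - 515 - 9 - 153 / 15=-511 / 5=-102.20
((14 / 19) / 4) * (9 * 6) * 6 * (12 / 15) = 4536 / 95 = 47.75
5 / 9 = 0.56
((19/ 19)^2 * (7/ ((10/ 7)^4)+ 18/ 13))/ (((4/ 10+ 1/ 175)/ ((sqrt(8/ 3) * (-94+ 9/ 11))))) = -114366917 * sqrt(6)/ 243672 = -1149.66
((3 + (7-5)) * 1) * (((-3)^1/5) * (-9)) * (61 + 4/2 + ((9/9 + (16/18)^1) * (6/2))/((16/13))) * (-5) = -146025/16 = -9126.56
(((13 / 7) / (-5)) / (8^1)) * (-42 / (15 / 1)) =13 / 100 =0.13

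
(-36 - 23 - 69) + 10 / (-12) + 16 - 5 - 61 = -1073 / 6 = -178.83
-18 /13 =-1.38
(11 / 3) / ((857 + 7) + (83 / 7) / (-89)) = 6853 / 1614567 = 0.00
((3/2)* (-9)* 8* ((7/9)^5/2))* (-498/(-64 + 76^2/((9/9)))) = 199283/148716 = 1.34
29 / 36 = 0.81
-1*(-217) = 217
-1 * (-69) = 69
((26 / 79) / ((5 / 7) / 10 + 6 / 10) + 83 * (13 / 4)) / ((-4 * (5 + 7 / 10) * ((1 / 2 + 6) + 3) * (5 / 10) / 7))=-46825415 / 2680786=-17.47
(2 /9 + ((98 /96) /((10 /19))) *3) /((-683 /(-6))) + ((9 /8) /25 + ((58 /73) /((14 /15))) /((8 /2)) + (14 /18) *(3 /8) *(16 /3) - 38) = -45399893159 /1256446800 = -36.13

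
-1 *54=-54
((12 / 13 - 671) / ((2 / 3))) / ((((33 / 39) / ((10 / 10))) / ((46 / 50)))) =-601059 / 550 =-1092.83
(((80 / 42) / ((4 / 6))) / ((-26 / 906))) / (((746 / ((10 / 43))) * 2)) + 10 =9.98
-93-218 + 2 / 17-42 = -5999 / 17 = -352.88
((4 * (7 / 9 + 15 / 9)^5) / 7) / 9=20614528 / 3720087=5.54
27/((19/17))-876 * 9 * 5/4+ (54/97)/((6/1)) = -18118071/1843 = -9830.75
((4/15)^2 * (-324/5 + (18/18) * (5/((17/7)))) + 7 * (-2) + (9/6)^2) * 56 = -17362618/19125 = -907.85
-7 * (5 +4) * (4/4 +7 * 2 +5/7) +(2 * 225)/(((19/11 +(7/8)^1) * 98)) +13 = -10943117/11221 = -975.24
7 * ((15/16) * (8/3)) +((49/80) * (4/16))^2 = 1794401/102400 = 17.52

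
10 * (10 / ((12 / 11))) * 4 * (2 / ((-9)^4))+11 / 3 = 74371 / 19683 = 3.78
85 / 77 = 1.10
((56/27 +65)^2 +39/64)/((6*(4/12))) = 209930575/93312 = 2249.77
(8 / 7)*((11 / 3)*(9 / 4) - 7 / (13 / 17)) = -94 / 91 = -1.03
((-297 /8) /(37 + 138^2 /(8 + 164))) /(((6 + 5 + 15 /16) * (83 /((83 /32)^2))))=-1059993 /621174784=-0.00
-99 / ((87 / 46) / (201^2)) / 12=-10221453 / 58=-176231.95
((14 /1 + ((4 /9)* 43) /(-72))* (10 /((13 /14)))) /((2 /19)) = 1479625 /1053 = 1405.15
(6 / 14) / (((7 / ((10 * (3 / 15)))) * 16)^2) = 3 / 21952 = 0.00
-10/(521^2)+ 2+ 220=60259892/271441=222.00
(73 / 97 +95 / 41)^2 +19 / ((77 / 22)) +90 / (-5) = -348607704 / 110715703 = -3.15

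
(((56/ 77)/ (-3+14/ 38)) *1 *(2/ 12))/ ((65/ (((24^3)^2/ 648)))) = -3735552/ 17875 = -208.98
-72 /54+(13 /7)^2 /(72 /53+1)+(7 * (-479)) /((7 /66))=-580904879 /18375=-31613.87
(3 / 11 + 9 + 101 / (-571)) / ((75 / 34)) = 1942454 / 471075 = 4.12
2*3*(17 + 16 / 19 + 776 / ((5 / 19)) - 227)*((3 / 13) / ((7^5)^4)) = 4684788 / 98543448877550821235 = 0.00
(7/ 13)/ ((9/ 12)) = 28/ 39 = 0.72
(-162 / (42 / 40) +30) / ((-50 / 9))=783 / 35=22.37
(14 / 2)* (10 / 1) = 70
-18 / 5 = -3.60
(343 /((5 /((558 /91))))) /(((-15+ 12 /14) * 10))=-10633 /3575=-2.97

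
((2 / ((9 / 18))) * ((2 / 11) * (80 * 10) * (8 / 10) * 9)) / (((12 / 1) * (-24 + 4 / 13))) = -12480 / 847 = -14.73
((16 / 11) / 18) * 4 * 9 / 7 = 32 / 77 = 0.42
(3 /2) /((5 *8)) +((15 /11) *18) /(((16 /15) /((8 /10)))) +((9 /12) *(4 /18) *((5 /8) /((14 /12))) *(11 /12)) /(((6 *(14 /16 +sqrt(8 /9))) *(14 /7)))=55 *sqrt(2) /1491 +574759 /31240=18.45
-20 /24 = -5 /6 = -0.83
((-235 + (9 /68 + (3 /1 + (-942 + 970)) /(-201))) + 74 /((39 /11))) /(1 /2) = -12683681 /29614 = -428.30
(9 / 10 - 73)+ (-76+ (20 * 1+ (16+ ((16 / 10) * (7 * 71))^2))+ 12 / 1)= 31612147 / 50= 632242.94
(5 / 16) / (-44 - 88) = -0.00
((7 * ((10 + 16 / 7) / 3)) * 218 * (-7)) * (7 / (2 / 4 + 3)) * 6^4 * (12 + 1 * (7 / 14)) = -1417348800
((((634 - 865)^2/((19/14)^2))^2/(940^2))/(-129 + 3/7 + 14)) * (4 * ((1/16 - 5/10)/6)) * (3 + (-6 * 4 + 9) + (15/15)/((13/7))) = -27.72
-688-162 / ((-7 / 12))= -2872 / 7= -410.29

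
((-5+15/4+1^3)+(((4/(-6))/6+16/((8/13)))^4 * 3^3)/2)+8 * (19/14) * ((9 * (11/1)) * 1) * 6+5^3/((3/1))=41306299061/6804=6070884.64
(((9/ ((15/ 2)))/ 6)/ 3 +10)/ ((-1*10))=-151/ 150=-1.01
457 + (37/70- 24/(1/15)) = 6827/70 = 97.53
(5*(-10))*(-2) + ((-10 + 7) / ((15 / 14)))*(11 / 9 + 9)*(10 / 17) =12724 / 153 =83.16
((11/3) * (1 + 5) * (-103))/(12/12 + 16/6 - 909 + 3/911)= 2.50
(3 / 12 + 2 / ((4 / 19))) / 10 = 39 / 40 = 0.98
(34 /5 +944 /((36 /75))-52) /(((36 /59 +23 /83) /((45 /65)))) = 423424002 /282425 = 1499.24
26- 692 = -666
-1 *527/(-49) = 10.76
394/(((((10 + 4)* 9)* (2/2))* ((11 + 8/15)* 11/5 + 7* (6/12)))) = 9850/90951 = 0.11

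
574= 574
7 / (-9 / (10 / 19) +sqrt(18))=-1330 / 3049-700 * sqrt(2) / 9147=-0.54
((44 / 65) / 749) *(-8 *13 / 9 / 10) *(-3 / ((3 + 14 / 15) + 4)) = 176 / 445655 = 0.00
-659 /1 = -659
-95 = -95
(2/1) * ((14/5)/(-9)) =-28/45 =-0.62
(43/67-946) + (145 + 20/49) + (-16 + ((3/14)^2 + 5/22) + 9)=-116526085/144452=-806.68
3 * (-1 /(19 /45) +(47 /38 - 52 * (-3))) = 17655 /38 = 464.61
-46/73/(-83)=46/6059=0.01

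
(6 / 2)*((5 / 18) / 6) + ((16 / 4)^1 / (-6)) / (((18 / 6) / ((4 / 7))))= 1 / 84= 0.01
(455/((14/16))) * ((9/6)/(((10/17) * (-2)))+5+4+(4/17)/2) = 4078.18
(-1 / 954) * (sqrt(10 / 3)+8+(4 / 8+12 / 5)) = -109 / 9540 - sqrt(30) / 2862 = -0.01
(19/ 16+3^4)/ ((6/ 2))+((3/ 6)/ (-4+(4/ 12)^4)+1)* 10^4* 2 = 17519.66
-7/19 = -0.37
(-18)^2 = 324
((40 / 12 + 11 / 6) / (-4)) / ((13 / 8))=-31 / 39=-0.79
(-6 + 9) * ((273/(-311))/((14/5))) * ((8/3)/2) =-390/311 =-1.25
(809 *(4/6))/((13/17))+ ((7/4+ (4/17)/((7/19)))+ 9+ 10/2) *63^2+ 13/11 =1918147607/29172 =65753.04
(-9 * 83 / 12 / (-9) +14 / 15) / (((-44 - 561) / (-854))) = 67039 / 6050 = 11.08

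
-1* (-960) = 960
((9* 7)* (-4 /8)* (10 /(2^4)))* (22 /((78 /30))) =-17325 /104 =-166.59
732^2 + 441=536265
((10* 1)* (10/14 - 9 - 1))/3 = -650/21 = -30.95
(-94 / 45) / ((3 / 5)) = -94 / 27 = -3.48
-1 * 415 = -415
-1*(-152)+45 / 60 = 611 / 4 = 152.75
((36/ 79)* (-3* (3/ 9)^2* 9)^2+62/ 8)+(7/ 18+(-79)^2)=17784215/ 2844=6253.24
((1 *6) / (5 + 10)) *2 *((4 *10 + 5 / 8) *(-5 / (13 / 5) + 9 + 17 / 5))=681 / 2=340.50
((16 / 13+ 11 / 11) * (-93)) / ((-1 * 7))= 2697 / 91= 29.64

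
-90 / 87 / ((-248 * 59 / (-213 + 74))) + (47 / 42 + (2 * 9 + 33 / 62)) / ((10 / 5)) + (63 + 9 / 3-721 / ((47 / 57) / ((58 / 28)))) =-363413441243 / 209405868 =-1735.45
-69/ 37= -1.86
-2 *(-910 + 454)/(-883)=-912/883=-1.03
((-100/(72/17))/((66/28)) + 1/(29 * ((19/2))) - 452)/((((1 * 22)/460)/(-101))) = 1756352352250/1800117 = 975687.89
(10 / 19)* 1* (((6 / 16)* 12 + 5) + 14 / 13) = 1375 / 247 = 5.57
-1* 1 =-1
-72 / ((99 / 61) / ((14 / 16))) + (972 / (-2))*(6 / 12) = -281.82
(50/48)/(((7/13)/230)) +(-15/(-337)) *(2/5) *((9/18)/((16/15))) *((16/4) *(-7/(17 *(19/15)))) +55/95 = 1018375124/2285871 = 445.51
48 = 48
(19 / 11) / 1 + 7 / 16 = 381 / 176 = 2.16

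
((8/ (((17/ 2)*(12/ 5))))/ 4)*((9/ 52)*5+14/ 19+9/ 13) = 11335/ 50388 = 0.22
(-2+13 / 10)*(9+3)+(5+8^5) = 163823 / 5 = 32764.60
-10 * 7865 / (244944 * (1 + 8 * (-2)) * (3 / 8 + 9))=1573 / 688905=0.00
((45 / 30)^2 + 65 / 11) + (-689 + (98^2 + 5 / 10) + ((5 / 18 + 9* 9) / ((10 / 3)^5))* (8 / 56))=19632112073 / 2200000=8923.69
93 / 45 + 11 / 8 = 3.44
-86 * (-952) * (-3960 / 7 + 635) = 5672560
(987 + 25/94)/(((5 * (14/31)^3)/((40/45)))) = 2764694173/1450890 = 1905.52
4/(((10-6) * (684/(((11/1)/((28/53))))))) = 583/19152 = 0.03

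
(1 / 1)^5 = 1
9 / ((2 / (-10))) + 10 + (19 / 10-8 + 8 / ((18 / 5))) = -3499 / 90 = -38.88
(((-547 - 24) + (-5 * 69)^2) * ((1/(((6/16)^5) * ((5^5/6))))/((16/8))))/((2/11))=21348253696/253125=84338.78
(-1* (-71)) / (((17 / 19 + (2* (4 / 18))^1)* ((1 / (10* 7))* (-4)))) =-424935 / 458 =-927.81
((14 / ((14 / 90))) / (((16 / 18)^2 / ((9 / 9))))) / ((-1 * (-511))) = 0.22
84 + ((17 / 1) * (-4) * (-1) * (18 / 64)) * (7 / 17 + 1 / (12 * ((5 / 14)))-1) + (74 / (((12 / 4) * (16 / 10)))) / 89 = 1652959 / 21360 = 77.39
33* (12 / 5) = 396 / 5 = 79.20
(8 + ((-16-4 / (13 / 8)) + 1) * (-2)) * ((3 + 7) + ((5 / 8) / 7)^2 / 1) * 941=8239786515 / 20384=404228.15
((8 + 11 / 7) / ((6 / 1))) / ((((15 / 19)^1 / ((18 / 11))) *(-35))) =-1273 / 13475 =-0.09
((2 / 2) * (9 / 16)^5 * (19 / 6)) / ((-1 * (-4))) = 373977 / 8388608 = 0.04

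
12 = 12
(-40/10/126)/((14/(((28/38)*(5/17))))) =-10/20349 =-0.00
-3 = -3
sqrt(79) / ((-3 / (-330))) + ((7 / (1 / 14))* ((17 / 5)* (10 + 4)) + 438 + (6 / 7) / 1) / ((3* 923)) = 178628 / 96915 + 110* sqrt(79) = 979.54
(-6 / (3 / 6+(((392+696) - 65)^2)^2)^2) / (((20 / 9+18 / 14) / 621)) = -938952 / 1060369762043104526086064069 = -0.00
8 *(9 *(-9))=-648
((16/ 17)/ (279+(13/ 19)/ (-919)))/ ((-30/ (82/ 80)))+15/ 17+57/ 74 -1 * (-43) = 5130975327794/ 114909006525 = 44.65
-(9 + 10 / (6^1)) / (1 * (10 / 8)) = -128 / 15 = -8.53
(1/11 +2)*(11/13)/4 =23/52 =0.44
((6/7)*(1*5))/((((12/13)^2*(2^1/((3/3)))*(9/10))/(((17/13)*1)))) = 5525/1512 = 3.65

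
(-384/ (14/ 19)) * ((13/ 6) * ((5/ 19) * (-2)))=4160/ 7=594.29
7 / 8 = 0.88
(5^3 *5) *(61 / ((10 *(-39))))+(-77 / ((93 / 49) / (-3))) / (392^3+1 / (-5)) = -608476591215 / 6224416406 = -97.76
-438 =-438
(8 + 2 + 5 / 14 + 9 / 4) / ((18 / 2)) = 353 / 252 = 1.40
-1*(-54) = 54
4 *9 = 36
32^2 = 1024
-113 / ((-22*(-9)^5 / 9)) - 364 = -52540601 / 144342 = -364.00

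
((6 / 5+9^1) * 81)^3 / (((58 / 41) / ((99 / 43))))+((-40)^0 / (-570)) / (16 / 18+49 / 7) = 193004124620282628 / 210275375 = 917863656.74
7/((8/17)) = 14.88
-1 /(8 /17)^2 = -289 /64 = -4.52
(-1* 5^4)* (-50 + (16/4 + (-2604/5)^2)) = -169491650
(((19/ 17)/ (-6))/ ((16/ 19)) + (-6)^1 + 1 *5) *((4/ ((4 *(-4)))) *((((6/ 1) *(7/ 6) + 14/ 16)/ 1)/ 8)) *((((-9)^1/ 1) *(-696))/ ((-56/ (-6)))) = 14044671/ 69632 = 201.70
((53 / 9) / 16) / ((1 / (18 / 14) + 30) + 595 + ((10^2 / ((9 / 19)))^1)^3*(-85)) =-4293 / 9328232700928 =-0.00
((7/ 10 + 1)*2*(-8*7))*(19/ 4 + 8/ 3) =-21182/ 15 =-1412.13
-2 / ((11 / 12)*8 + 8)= -3 / 23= -0.13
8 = 8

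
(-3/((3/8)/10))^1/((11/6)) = -480/11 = -43.64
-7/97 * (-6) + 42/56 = 459/388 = 1.18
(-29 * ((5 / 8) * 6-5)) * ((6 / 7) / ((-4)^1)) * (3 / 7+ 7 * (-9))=95265 / 196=486.05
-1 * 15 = -15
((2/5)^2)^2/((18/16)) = 128/5625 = 0.02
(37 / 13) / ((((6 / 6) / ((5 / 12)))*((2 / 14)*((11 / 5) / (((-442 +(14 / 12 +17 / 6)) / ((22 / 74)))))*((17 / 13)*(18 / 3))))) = -17488975 / 24684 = -708.51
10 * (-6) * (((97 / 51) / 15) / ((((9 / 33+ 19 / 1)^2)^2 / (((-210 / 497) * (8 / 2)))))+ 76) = -347428602383275 / 76190484536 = -4560.00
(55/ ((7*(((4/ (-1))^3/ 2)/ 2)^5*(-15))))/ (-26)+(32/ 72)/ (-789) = -0.00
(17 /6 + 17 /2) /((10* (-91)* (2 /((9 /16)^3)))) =-4131 /3727360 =-0.00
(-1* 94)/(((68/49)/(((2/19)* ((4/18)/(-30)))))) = 2303/43605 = 0.05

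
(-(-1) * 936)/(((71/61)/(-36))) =-2055456/71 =-28950.08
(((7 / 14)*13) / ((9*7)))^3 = 2197 / 2000376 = 0.00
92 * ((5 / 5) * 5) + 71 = 531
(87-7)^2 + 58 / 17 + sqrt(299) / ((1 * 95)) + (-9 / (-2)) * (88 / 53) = sqrt(299) / 95 + 5776206 / 901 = 6411.07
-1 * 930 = -930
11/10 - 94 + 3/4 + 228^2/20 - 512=39901/20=1995.05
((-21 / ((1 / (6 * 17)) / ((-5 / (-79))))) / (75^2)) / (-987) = 34 / 1392375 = 0.00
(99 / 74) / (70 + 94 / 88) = 2178 / 115699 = 0.02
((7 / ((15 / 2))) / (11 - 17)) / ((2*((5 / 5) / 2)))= -0.16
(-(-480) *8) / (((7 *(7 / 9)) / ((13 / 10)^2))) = 292032 / 245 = 1191.97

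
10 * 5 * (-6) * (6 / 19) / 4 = -450 / 19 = -23.68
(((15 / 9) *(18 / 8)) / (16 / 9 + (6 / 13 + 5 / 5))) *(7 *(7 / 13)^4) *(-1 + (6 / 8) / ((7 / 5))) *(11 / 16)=-3565485 / 16397056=-0.22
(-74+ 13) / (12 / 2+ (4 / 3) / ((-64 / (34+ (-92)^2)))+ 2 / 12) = 488 / 1367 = 0.36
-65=-65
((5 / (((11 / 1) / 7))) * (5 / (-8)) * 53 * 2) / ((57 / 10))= -46375 / 1254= -36.98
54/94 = 0.57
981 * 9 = 8829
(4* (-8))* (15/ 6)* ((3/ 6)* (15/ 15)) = -40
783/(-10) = -78.30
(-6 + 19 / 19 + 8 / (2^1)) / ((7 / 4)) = -0.57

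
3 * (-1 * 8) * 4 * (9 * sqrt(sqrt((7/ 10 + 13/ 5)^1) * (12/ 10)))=-864 * 110^(1/ 4) * 3^(3/ 4)/ 5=-1275.65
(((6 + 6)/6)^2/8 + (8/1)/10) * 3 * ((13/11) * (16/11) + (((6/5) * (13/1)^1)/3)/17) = 406107/51425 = 7.90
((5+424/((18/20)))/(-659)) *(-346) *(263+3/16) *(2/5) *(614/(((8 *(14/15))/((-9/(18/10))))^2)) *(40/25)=23958551349625/2066624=11593086.77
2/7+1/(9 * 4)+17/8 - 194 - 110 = -151987/504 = -301.56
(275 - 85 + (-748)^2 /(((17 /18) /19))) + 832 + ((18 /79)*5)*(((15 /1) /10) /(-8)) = 7114377097 /632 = 11256925.79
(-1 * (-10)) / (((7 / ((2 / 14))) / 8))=1.63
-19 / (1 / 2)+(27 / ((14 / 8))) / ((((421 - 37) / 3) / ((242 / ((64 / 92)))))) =7045 / 1792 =3.93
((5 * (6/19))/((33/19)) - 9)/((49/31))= -2759/539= -5.12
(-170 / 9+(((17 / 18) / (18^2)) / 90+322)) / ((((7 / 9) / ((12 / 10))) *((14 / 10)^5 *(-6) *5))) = -3977424425 / 1372257936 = -2.90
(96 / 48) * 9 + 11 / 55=91 / 5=18.20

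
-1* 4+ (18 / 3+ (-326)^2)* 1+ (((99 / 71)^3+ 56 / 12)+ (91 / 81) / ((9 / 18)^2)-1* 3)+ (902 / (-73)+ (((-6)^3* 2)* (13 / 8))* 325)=-257928469386394 / 2116327743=-121875.48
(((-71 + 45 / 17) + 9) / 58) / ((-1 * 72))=1009 / 70992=0.01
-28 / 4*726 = -5082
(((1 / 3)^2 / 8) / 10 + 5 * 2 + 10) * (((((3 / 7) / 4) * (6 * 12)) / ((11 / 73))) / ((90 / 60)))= 682.64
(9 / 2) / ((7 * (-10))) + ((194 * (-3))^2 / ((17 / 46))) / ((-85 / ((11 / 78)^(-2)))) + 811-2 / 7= -378619661747 / 699380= -541364.73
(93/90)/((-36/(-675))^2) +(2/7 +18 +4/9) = 770135/2016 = 382.01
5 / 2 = 2.50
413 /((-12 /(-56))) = 5782 /3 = 1927.33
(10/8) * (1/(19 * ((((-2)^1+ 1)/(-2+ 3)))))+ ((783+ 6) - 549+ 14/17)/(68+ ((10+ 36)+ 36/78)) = 489799/240312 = 2.04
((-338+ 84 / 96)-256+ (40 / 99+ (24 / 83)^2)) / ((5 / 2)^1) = -3233481523 / 13640220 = -237.05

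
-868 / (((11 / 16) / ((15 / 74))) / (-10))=1041600 / 407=2559.21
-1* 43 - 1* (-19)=-24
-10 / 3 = -3.33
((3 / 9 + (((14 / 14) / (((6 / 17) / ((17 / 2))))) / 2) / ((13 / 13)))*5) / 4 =495 / 32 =15.47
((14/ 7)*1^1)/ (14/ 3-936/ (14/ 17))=-21/ 11885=-0.00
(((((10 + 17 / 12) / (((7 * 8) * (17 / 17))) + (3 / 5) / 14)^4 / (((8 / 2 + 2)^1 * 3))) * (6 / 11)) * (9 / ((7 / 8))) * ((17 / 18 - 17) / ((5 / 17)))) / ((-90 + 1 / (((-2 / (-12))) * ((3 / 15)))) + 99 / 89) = 206516565088761817 / 192882693530419200000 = 0.00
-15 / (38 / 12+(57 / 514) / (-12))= -18504 / 3895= -4.75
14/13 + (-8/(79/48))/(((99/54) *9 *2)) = 10502/11297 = 0.93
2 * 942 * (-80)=-150720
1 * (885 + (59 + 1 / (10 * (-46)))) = 434239 / 460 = 944.00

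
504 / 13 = 38.77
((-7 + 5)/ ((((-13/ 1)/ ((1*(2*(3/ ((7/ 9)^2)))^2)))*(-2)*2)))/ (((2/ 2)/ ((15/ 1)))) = -1771470/ 31213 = -56.75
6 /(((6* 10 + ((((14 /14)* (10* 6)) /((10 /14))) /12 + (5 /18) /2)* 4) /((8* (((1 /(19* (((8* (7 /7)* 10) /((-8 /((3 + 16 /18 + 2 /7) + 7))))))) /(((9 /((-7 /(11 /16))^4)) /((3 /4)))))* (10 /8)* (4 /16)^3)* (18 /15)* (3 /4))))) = -49009212 /12193976465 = -0.00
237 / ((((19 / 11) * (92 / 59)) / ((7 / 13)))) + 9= 1281207 / 22724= 56.38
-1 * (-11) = 11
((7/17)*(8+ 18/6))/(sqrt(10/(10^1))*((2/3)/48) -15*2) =-5544/36703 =-0.15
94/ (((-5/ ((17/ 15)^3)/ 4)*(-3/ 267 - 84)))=164408632/ 126174375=1.30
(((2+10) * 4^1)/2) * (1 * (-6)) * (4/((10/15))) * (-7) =6048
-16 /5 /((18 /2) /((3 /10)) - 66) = 4 /45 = 0.09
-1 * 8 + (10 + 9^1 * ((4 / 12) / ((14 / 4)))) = 2.86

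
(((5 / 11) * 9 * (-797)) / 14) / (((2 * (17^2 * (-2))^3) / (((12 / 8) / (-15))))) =-7173 / 118949940032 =-0.00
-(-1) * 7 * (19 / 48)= 133 / 48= 2.77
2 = 2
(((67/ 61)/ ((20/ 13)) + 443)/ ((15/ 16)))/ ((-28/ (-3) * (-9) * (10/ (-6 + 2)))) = 154666/ 68625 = 2.25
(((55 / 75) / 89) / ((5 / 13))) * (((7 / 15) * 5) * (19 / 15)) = 19019 / 300375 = 0.06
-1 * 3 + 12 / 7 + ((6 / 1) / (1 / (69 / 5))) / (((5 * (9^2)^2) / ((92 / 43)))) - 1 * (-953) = 951.72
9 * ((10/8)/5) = 9/4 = 2.25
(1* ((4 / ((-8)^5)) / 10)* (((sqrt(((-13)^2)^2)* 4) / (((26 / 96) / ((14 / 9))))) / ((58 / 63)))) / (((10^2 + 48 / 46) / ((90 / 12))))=-0.00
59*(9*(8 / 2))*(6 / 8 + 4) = 10089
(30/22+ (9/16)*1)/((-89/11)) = -339/1424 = -0.24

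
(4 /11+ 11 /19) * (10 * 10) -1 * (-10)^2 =-1200 /209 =-5.74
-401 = -401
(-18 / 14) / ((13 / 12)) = -108 / 91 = -1.19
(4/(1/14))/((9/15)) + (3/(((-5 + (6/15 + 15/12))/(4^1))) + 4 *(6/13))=239344/2613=91.60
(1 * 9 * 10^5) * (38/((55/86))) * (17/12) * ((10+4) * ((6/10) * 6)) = 42000336000/11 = 3818212363.64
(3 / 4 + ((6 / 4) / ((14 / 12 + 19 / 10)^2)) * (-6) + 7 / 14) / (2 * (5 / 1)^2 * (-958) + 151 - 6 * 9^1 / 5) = -775 / 126324671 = -0.00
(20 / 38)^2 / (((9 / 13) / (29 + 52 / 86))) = 87100 / 7353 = 11.85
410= 410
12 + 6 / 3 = 14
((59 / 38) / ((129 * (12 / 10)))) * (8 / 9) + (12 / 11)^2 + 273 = 2195625719 / 8007417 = 274.20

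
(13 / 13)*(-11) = -11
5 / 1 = 5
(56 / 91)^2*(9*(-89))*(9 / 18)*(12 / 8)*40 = -1537920 / 169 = -9100.12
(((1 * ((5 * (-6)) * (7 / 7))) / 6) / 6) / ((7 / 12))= -10 / 7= -1.43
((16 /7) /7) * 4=64 /49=1.31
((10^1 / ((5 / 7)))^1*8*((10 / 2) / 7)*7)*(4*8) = 17920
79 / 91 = 0.87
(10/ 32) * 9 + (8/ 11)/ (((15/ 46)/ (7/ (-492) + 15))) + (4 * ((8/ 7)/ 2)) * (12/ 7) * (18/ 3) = 950627659/ 15911280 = 59.75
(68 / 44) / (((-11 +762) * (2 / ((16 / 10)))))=68 / 41305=0.00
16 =16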